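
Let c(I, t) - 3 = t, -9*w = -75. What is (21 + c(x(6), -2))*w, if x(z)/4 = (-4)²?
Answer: 550/3 ≈ 183.33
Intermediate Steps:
w = 25/3 (w = -⅑*(-75) = 25/3 ≈ 8.3333)
x(z) = 64 (x(z) = 4*(-4)² = 4*16 = 64)
c(I, t) = 3 + t
(21 + c(x(6), -2))*w = (21 + (3 - 2))*(25/3) = (21 + 1)*(25/3) = 22*(25/3) = 550/3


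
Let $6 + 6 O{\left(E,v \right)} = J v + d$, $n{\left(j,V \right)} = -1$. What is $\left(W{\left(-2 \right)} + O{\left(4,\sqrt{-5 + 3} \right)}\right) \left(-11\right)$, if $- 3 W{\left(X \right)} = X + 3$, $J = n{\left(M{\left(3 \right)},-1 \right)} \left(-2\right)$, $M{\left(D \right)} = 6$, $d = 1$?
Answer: $\frac{77}{6} - \frac{11 i \sqrt{2}}{3} \approx 12.833 - 5.1854 i$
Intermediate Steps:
$J = 2$ ($J = \left(-1\right) \left(-2\right) = 2$)
$W{\left(X \right)} = -1 - \frac{X}{3}$ ($W{\left(X \right)} = - \frac{X + 3}{3} = - \frac{3 + X}{3} = -1 - \frac{X}{3}$)
$O{\left(E,v \right)} = - \frac{5}{6} + \frac{v}{3}$ ($O{\left(E,v \right)} = -1 + \frac{2 v + 1}{6} = -1 + \frac{1 + 2 v}{6} = -1 + \left(\frac{1}{6} + \frac{v}{3}\right) = - \frac{5}{6} + \frac{v}{3}$)
$\left(W{\left(-2 \right)} + O{\left(4,\sqrt{-5 + 3} \right)}\right) \left(-11\right) = \left(\left(-1 - - \frac{2}{3}\right) - \left(\frac{5}{6} - \frac{\sqrt{-5 + 3}}{3}\right)\right) \left(-11\right) = \left(\left(-1 + \frac{2}{3}\right) - \left(\frac{5}{6} - \frac{\sqrt{-2}}{3}\right)\right) \left(-11\right) = \left(- \frac{1}{3} - \left(\frac{5}{6} - \frac{i \sqrt{2}}{3}\right)\right) \left(-11\right) = \left(- \frac{7}{6} + \frac{i \sqrt{2}}{3}\right) \left(-11\right) = \frac{77}{6} - \frac{11 i \sqrt{2}}{3}$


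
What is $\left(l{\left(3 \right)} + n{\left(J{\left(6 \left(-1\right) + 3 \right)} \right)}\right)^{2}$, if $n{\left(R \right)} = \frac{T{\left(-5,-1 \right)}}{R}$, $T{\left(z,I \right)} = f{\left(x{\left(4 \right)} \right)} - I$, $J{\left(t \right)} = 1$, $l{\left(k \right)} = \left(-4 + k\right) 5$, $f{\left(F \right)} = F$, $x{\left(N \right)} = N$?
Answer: $0$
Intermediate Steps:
$l{\left(k \right)} = -20 + 5 k$
$T{\left(z,I \right)} = 4 - I$
$n{\left(R \right)} = \frac{5}{R}$ ($n{\left(R \right)} = \frac{4 - -1}{R} = \frac{4 + 1}{R} = \frac{5}{R}$)
$\left(l{\left(3 \right)} + n{\left(J{\left(6 \left(-1\right) + 3 \right)} \right)}\right)^{2} = \left(\left(-20 + 5 \cdot 3\right) + \frac{5}{1}\right)^{2} = \left(\left(-20 + 15\right) + 5 \cdot 1\right)^{2} = \left(-5 + 5\right)^{2} = 0^{2} = 0$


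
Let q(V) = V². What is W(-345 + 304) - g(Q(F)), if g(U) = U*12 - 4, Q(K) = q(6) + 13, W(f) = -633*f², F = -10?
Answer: -1064657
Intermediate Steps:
Q(K) = 49 (Q(K) = 6² + 13 = 36 + 13 = 49)
g(U) = -4 + 12*U (g(U) = 12*U - 4 = -4 + 12*U)
W(-345 + 304) - g(Q(F)) = -633*(-345 + 304)² - (-4 + 12*49) = -633*(-41)² - (-4 + 588) = -633*1681 - 1*584 = -1064073 - 584 = -1064657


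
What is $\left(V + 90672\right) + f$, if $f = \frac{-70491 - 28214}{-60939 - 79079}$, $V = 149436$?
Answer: $\frac{33619540649}{140018} \approx 2.4011 \cdot 10^{5}$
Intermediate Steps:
$f = \frac{98705}{140018}$ ($f = - \frac{98705}{-140018} = \left(-98705\right) \left(- \frac{1}{140018}\right) = \frac{98705}{140018} \approx 0.70494$)
$\left(V + 90672\right) + f = \left(149436 + 90672\right) + \frac{98705}{140018} = 240108 + \frac{98705}{140018} = \frac{33619540649}{140018}$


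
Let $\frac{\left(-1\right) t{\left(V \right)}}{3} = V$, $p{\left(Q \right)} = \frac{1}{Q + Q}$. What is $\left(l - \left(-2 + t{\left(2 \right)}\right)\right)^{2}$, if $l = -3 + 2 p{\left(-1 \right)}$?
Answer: $16$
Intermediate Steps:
$p{\left(Q \right)} = \frac{1}{2 Q}$
$t{\left(V \right)} = - 3 V$
$l = -4$ ($l = -3 + 2 \frac{1}{2 \left(-1\right)} = -3 + 2 \cdot \frac{1}{2} \left(-1\right) = -3 + 2 \left(- \frac{1}{2}\right) = -3 - 1 = -4$)
$\left(l - \left(-2 + t{\left(2 \right)}\right)\right)^{2} = \left(-4 + \left(\left(- \left(-3\right) 2 - 4\right) + 6\right)\right)^{2} = \left(-4 + \left(\left(\left(-1\right) \left(-6\right) - 4\right) + 6\right)\right)^{2} = \left(-4 + \left(\left(6 - 4\right) + 6\right)\right)^{2} = \left(-4 + \left(2 + 6\right)\right)^{2} = \left(-4 + 8\right)^{2} = 4^{2} = 16$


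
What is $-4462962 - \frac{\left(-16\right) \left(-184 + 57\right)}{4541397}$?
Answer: $- \frac{20268082239946}{4541397} \approx -4.463 \cdot 10^{6}$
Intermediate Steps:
$-4462962 - \frac{\left(-16\right) \left(-184 + 57\right)}{4541397} = -4462962 - \left(-16\right) \left(-127\right) \frac{1}{4541397} = -4462962 - 2032 \cdot \frac{1}{4541397} = -4462962 - \frac{2032}{4541397} = - \frac{20268082239946}{4541397}$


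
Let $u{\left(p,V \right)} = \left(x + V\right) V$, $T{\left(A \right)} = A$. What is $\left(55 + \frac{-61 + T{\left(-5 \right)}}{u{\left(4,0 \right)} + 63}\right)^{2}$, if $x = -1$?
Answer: $\frac{1283689}{441} \approx 2910.9$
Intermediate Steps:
$u{\left(p,V \right)} = V \left(-1 + V\right)$ ($u{\left(p,V \right)} = \left(-1 + V\right) V = V \left(-1 + V\right)$)
$\left(55 + \frac{-61 + T{\left(-5 \right)}}{u{\left(4,0 \right)} + 63}\right)^{2} = \left(55 + \frac{-61 - 5}{0 \left(-1 + 0\right) + 63}\right)^{2} = \left(55 - \frac{66}{0 \left(-1\right) + 63}\right)^{2} = \left(55 - \frac{66}{0 + 63}\right)^{2} = \left(55 - \frac{66}{63}\right)^{2} = \left(55 - \frac{22}{21}\right)^{2} = \left(\frac{1133}{21}\right)^{2} = \frac{1283689}{441}$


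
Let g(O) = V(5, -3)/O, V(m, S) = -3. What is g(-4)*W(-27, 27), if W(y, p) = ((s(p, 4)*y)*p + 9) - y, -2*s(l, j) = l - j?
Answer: 50517/8 ≈ 6314.6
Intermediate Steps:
s(l, j) = j/2 - l/2 (s(l, j) = -(l - j)/2 = j/2 - l/2)
g(O) = -3/O
W(y, p) = 9 - y + p*y*(2 - p/2) (W(y, p) = ((((1/2)*4 - p/2)*y)*p + 9) - y = (((2 - p/2)*y)*p + 9) - y = ((y*(2 - p/2))*p + 9) - y = (p*y*(2 - p/2) + 9) - y = (9 + p*y*(2 - p/2)) - y = 9 - y + p*y*(2 - p/2))
g(-4)*W(-27, 27) = (-3/(-4))*(9 - 1*(-27) - 1/2*27*(-27)*(-4 + 27)) = (-3*(-1/4))*(9 + 27 - 1/2*27*(-27)*23) = 3*(9 + 27 + 16767/2)/4 = (3/4)*(16839/2) = 50517/8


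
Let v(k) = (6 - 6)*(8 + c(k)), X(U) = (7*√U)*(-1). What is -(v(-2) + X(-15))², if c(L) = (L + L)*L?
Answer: 735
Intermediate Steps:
X(U) = -7*√U
c(L) = 2*L² (c(L) = (2*L)*L = 2*L²)
v(k) = 0 (v(k) = (6 - 6)*(8 + 2*k²) = 0*(8 + 2*k²) = 0)
-(v(-2) + X(-15))² = -(0 - 7*I*√15)² = -(-7*I*√15)² = -1*(-735) = 735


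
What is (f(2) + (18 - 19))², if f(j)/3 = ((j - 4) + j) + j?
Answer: 25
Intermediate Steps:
f(j) = -12 + 9*j (f(j) = 3*(((j - 4) + j) + j) = 3*(((-4 + j) + j) + j) = 3*((-4 + 2*j) + j) = 3*(-4 + 3*j) = -12 + 9*j)
(f(2) + (18 - 19))² = ((-12 + 9*2) + (18 - 19))² = ((-12 + 18) - 1)² = (6 - 1)² = 5² = 25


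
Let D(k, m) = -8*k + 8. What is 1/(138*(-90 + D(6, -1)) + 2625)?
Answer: -1/15315 ≈ -6.5295e-5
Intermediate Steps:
D(k, m) = 8 - 8*k
1/(138*(-90 + D(6, -1)) + 2625) = 1/(138*(-90 + (8 - 8*6)) + 2625) = 1/(138*(-90 + (8 - 48)) + 2625) = 1/(138*(-90 - 40) + 2625) = 1/(138*(-130) + 2625) = 1/(-17940 + 2625) = 1/(-15315) = -1/15315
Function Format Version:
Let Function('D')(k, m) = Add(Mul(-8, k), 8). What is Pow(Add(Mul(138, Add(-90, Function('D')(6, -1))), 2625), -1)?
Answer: Rational(-1, 15315) ≈ -6.5295e-5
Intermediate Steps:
Function('D')(k, m) = Add(8, Mul(-8, k))
Pow(Add(Mul(138, Add(-90, Function('D')(6, -1))), 2625), -1) = Pow(Add(Mul(138, Add(-90, Add(8, Mul(-8, 6)))), 2625), -1) = Pow(Add(Mul(138, Add(-90, Add(8, -48))), 2625), -1) = Pow(Add(Mul(138, Add(-90, -40)), 2625), -1) = Pow(Add(Mul(138, -130), 2625), -1) = Pow(Add(-17940, 2625), -1) = Pow(-15315, -1) = Rational(-1, 15315)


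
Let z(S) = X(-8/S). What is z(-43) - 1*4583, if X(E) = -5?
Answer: -4588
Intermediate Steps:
z(S) = -5
z(-43) - 1*4583 = -5 - 1*4583 = -5 - 4583 = -4588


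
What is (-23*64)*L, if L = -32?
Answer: 47104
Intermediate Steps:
(-23*64)*L = -23*64*(-32) = -1472*(-32) = 47104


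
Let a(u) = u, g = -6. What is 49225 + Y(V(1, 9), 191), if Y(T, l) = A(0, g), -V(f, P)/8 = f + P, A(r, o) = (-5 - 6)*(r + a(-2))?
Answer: 49247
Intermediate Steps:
A(r, o) = 22 - 11*r (A(r, o) = (-5 - 6)*(r - 2) = -11*(-2 + r) = 22 - 11*r)
V(f, P) = -8*P - 8*f (V(f, P) = -8*(f + P) = -8*(P + f) = -8*P - 8*f)
Y(T, l) = 22 (Y(T, l) = 22 - 11*0 = 22 + 0 = 22)
49225 + Y(V(1, 9), 191) = 49225 + 22 = 49247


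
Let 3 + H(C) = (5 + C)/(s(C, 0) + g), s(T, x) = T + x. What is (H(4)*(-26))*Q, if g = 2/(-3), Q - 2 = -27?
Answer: -195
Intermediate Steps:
Q = -25 (Q = 2 - 27 = -25)
g = -⅔ (g = 2*(-⅓) = -⅔ ≈ -0.66667)
H(C) = -3 + (5 + C)/(-⅔ + C) (H(C) = -3 + (5 + C)/((C + 0) - ⅔) = -3 + (5 + C)/(C - ⅔) = -3 + (5 + C)/(-⅔ + C))
(H(4)*(-26))*Q = ((3*(7 - 2*4)/(-2 + 3*4))*(-26))*(-25) = ((3*(7 - 8)/(-2 + 12))*(-26))*(-25) = ((3*(-1)/10)*(-26))*(-25) = ((3*(⅒)*(-1))*(-26))*(-25) = -3/10*(-26)*(-25) = (39/5)*(-25) = -195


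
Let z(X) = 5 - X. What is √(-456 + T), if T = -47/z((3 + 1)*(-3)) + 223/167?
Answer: I*√3686844638/2839 ≈ 21.388*I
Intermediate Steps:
T = -4058/2839 (T = -47/(5 - (3 + 1)*(-3)) + 223/167 = -47/(5 - 4*(-3)) + 223*(1/167) = -47/(5 - 1*(-12)) + 223/167 = -47/(5 + 12) + 223/167 = -47/17 + 223/167 = -4058/2839 ≈ -1.4294)
√(-456 + T) = √(-456 - 4058/2839) = √(-1298642/2839) = I*√3686844638/2839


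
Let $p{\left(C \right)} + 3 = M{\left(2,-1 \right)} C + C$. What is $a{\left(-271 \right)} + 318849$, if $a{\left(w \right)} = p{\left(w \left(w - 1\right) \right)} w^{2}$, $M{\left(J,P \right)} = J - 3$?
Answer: $98526$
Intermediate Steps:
$M{\left(J,P \right)} = -3 + J$
$p{\left(C \right)} = -3$ ($p{\left(C \right)} = -3 + \left(\left(-3 + 2\right) C + C\right) = -3 + \left(- C + C\right) = -3 + 0 = -3$)
$a{\left(w \right)} = - 3 w^{2}$
$a{\left(-271 \right)} + 318849 = - 3 \left(-271\right)^{2} + 318849 = \left(-3\right) 73441 + 318849 = -220323 + 318849 = 98526$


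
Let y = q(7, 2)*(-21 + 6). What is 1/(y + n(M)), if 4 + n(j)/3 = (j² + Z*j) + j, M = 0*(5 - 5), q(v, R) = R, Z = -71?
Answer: -1/42 ≈ -0.023810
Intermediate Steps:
M = 0 (M = 0*0 = 0)
n(j) = -12 - 210*j + 3*j² (n(j) = -12 + 3*((j² - 71*j) + j) = -12 + 3*(j² - 70*j) = -12 + (-210*j + 3*j²) = -12 - 210*j + 3*j²)
y = -30 (y = 2*(-21 + 6) = 2*(-15) = -30)
1/(y + n(M)) = 1/(-30 + (-12 - 210*0 + 3*0²)) = 1/(-30 + (-12 + 0 + 3*0)) = 1/(-30 + (-12 + 0 + 0)) = 1/(-30 - 12) = 1/(-42) = -1/42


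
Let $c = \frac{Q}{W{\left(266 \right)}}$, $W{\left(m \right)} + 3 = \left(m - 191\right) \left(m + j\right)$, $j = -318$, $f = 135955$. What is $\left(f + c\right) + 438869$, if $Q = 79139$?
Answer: $\frac{2243458933}{3903} \approx 5.748 \cdot 10^{5}$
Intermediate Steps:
$W{\left(m \right)} = -3 + \left(-318 + m\right) \left(-191 + m\right)$ ($W{\left(m \right)} = -3 + \left(m - 191\right) \left(m - 318\right) = -3 + \left(-191 + m\right) \left(-318 + m\right) = -3 + \left(-318 + m\right) \left(-191 + m\right)$)
$c = - \frac{79139}{3903}$ ($c = \frac{79139}{60735 + 266^{2} - 135394} = \frac{79139}{60735 + 70756 - 135394} = \frac{79139}{-3903} = 79139 \left(- \frac{1}{3903}\right) = - \frac{79139}{3903} \approx -20.276$)
$\left(f + c\right) + 438869 = \left(135955 - \frac{79139}{3903}\right) + 438869 = \frac{530553226}{3903} + 438869 = \frac{2243458933}{3903}$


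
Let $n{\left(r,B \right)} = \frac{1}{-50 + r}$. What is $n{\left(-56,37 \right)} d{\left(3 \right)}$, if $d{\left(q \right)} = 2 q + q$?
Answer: $- \frac{9}{106} \approx -0.084906$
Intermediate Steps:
$d{\left(q \right)} = 3 q$
$n{\left(-56,37 \right)} d{\left(3 \right)} = \frac{3 \cdot 3}{-50 - 56} = \frac{1}{-106} \cdot 9 = \left(- \frac{1}{106}\right) 9 = - \frac{9}{106}$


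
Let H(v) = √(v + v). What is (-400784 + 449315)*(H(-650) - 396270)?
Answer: -19231379370 + 485310*I*√13 ≈ -1.9231e+10 + 1.7498e+6*I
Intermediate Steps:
H(v) = √2*√v (H(v) = √(2*v) = √2*√v)
(-400784 + 449315)*(H(-650) - 396270) = (-400784 + 449315)*(√2*√(-650) - 396270) = 48531*(√2*(5*I*√26) - 396270) = 48531*(10*I*√13 - 396270) = 48531*(-396270 + 10*I*√13) = -19231379370 + 485310*I*√13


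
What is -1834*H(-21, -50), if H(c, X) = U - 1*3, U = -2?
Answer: 9170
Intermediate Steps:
H(c, X) = -5 (H(c, X) = -2 - 1*3 = -2 - 3 = -5)
-1834*H(-21, -50) = -1834*(-5) = 9170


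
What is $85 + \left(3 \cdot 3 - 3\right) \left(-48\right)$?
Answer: $-203$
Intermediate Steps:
$85 + \left(3 \cdot 3 - 3\right) \left(-48\right) = 85 + \left(9 - 3\right) \left(-48\right) = 85 + 6 \left(-48\right) = 85 - 288 = -203$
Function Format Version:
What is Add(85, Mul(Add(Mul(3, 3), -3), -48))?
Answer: -203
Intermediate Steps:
Add(85, Mul(Add(Mul(3, 3), -3), -48)) = Add(85, Mul(Add(9, -3), -48)) = Add(85, Mul(6, -48)) = Add(85, -288) = -203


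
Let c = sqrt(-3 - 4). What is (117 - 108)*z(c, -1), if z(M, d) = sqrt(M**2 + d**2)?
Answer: 9*I*sqrt(6) ≈ 22.045*I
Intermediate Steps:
c = I*sqrt(7) (c = sqrt(-7) = I*sqrt(7) ≈ 2.6458*I)
(117 - 108)*z(c, -1) = (117 - 108)*sqrt((I*sqrt(7))**2 + (-1)**2) = 9*sqrt(-7 + 1) = 9*sqrt(-6) = 9*(I*sqrt(6)) = 9*I*sqrt(6)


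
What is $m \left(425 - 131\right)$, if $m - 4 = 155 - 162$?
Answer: $-882$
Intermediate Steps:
$m = -3$ ($m = 4 + \left(155 - 162\right) = 4 - 7 = -3$)
$m \left(425 - 131\right) = - 3 \left(425 - 131\right) = \left(-3\right) 294 = -882$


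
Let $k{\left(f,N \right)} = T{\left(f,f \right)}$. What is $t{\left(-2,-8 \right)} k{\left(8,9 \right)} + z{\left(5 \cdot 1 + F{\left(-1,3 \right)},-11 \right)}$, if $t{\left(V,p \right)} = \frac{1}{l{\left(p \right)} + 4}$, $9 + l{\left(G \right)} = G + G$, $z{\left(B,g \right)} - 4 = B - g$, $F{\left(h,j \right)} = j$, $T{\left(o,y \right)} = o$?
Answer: $\frac{475}{21} \approx 22.619$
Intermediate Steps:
$k{\left(f,N \right)} = f$
$z{\left(B,g \right)} = 4 + B - g$ ($z{\left(B,g \right)} = 4 + \left(B - g\right) = 4 + B - g$)
$l{\left(G \right)} = -9 + 2 G$ ($l{\left(G \right)} = -9 + \left(G + G\right) = -9 + 2 G$)
$t{\left(V,p \right)} = \frac{1}{-5 + 2 p}$ ($t{\left(V,p \right)} = \frac{1}{\left(-9 + 2 p\right) + 4} = \frac{1}{-5 + 2 p}$)
$t{\left(-2,-8 \right)} k{\left(8,9 \right)} + z{\left(5 \cdot 1 + F{\left(-1,3 \right)},-11 \right)} = \frac{1}{-5 + 2 \left(-8\right)} 8 + \left(4 + \left(5 \cdot 1 + 3\right) - -11\right) = \frac{1}{-5 - 16} \cdot 8 + \left(4 + \left(5 + 3\right) + 11\right) = \frac{1}{-21} \cdot 8 + \left(4 + 8 + 11\right) = \left(- \frac{1}{21}\right) 8 + 23 = - \frac{8}{21} + 23 = \frac{475}{21}$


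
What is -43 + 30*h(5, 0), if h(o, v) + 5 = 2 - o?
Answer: -283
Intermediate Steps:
h(o, v) = -3 - o (h(o, v) = -5 + (2 - o) = -3 - o)
-43 + 30*h(5, 0) = -43 + 30*(-3 - 1*5) = -43 + 30*(-3 - 5) = -43 + 30*(-8) = -43 - 240 = -283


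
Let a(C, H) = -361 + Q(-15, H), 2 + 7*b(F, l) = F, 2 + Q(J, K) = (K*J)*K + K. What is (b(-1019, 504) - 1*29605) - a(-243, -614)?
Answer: 39383163/7 ≈ 5.6262e+6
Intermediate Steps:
Q(J, K) = -2 + K + J*K² (Q(J, K) = -2 + ((K*J)*K + K) = -2 + ((J*K)*K + K) = -2 + (J*K² + K) = -2 + (K + J*K²) = -2 + K + J*K²)
b(F, l) = -2/7 + F/7
a(C, H) = -363 + H - 15*H² (a(C, H) = -361 + (-2 + H - 15*H²) = -363 + H - 15*H²)
(b(-1019, 504) - 1*29605) - a(-243, -614) = ((-2/7 + (⅐)*(-1019)) - 1*29605) - (-363 - 614 - 15*(-614)²) = ((-2/7 - 1019/7) - 29605) - (-363 - 614 - 15*376996) = (-1021/7 - 29605) - (-363 - 614 - 5654940) = -208256/7 - 1*(-5655917) = -208256/7 + 5655917 = 39383163/7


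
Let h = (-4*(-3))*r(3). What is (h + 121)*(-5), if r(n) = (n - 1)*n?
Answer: -965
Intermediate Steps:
r(n) = n*(-1 + n) (r(n) = (-1 + n)*n = n*(-1 + n))
h = 72 (h = (-4*(-3))*(3*(-1 + 3)) = 12*(3*2) = 12*6 = 72)
(h + 121)*(-5) = (72 + 121)*(-5) = 193*(-5) = -965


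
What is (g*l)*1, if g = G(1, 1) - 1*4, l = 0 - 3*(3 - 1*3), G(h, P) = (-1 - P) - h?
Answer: 0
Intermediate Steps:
G(h, P) = -1 - P - h
l = 0 (l = 0 - 3*(3 - 3) = 0 - 3*0 = 0 - 1*0 = 0 + 0 = 0)
g = -7 (g = (-1 - 1*1 - 1*1) - 1*4 = (-1 - 1 - 1) - 4 = -3 - 4 = -7)
(g*l)*1 = -7*0*1 = 0*1 = 0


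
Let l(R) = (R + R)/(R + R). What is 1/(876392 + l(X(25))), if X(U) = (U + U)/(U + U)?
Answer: 1/876393 ≈ 1.1410e-6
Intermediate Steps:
X(U) = 1 (X(U) = (2*U)/((2*U)) = (2*U)*(1/(2*U)) = 1)
l(R) = 1 (l(R) = (2*R)/((2*R)) = (2*R)*(1/(2*R)) = 1)
1/(876392 + l(X(25))) = 1/(876392 + 1) = 1/876393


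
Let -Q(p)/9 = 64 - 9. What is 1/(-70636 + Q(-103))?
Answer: -1/71131 ≈ -1.4059e-5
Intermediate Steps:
Q(p) = -495 (Q(p) = -9*(64 - 9) = -9*55 = -495)
1/(-70636 + Q(-103)) = 1/(-70636 - 495) = 1/(-71131) = -1/71131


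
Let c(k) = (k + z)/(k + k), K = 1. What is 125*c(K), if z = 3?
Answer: 250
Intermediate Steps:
c(k) = (3 + k)/(2*k) (c(k) = (k + 3)/(k + k) = (3 + k)/((2*k)) = (3 + k)*(1/(2*k)) = (3 + k)/(2*k))
125*c(K) = 125*((½)*(3 + 1)/1) = 125*((½)*1*4) = 125*2 = 250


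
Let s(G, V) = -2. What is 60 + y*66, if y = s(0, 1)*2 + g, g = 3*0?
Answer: -204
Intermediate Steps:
g = 0
y = -4 (y = -2*2 + 0 = -4 + 0 = -4)
60 + y*66 = 60 - 4*66 = 60 - 264 = -204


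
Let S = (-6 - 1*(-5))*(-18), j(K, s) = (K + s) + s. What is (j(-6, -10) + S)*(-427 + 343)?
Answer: 672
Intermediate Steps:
j(K, s) = K + 2*s
S = 18 (S = (-6 + 5)*(-18) = -1*(-18) = 18)
(j(-6, -10) + S)*(-427 + 343) = ((-6 + 2*(-10)) + 18)*(-427 + 343) = ((-6 - 20) + 18)*(-84) = (-26 + 18)*(-84) = -8*(-84) = 672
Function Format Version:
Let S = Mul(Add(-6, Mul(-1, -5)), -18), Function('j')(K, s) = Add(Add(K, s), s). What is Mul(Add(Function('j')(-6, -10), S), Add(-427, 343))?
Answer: 672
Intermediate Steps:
Function('j')(K, s) = Add(K, Mul(2, s))
S = 18 (S = Mul(Add(-6, 5), -18) = Mul(-1, -18) = 18)
Mul(Add(Function('j')(-6, -10), S), Add(-427, 343)) = Mul(Add(Add(-6, Mul(2, -10)), 18), Add(-427, 343)) = Mul(Add(Add(-6, -20), 18), -84) = Mul(Add(-26, 18), -84) = Mul(-8, -84) = 672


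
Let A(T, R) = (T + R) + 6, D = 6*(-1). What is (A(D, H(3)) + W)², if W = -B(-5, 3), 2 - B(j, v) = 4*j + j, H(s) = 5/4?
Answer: 10609/16 ≈ 663.06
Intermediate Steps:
H(s) = 5/4 (H(s) = 5*(¼) = 5/4)
D = -6
B(j, v) = 2 - 5*j (B(j, v) = 2 - (4*j + j) = 2 - 5*j)
A(T, R) = 6 + R + T (A(T, R) = (R + T) + 6 = 6 + R + T)
W = -27 (W = -(2 - 5*(-5)) = -(2 + 25) = -1*27 = -27)
(A(D, H(3)) + W)² = ((6 + 5/4 - 6) - 27)² = (5/4 - 27)² = (-103/4)² = 10609/16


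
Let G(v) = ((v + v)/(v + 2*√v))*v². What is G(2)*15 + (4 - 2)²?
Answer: -116 + 120*√2 ≈ 53.706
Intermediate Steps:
G(v) = 2*v³/(v + 2*√v) (G(v) = ((2*v)/(v + 2*√v))*v² = (2*v/(v + 2*√v))*v² = 2*v³/(v + 2*√v))
G(2)*15 + (4 - 2)² = (2*2³/(2 + 2*√2))*15 + (4 - 2)² = (2*8/(2 + 2*√2))*15 + 2² = (16/(2 + 2*√2))*15 + 4 = 240/(2 + 2*√2) + 4 = 4 + 240/(2 + 2*√2)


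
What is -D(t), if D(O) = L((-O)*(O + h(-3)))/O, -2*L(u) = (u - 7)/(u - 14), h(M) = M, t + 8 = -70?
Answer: -6325/987792 ≈ -0.0064032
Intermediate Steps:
t = -78 (t = -8 - 70 = -78)
L(u) = -(-7 + u)/(2*(-14 + u)) (L(u) = -(u - 7)/(2*(u - 14)) = -(-7 + u)/(2*(-14 + u)))
D(O) = (7 + O*(-3 + O))/(2*O*(-14 - O*(-3 + O))) (D(O) = ((7 - (-O)*(O - 3))/(2*(-14 + (-O)*(O - 3))))/O = ((7 - (-O)*(-3 + O))/(2*(-14 + (-O)*(-3 + O))))/O = ((7 - (-1)*O*(-3 + O))/(2*(-14 - O*(-3 + O))))/O = ((7 + O*(-3 + O))/(2*(-14 - O*(-3 + O))))/O = (7 + O*(-3 + O))/(2*O*(-14 - O*(-3 + O))))
-D(t) = -(-7 - 1*(-78)*(-3 - 78))/(2*(-78)*(14 - 78*(-3 - 78))) = -(-1)*(-7 - 1*(-78)*(-81))/(2*78*(14 - 78*(-81))) = -(-1)*(-7 - 6318)/(2*78*(14 + 6318)) = -(-1)*(-6325)/(2*78*6332) = -1*6325/987792 = -6325/987792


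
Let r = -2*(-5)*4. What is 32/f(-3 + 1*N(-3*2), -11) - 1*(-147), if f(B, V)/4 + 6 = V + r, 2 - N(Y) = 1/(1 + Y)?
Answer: 3389/23 ≈ 147.35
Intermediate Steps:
N(Y) = 2 - 1/(1 + Y)
r = 40 (r = 10*4 = 40)
f(B, V) = 136 + 4*V (f(B, V) = -24 + 4*(V + 40) = -24 + 4*(40 + V) = -24 + (160 + 4*V) = 136 + 4*V)
32/f(-3 + 1*N(-3*2), -11) - 1*(-147) = 32/(136 + 4*(-11)) - 1*(-147) = 32/(136 - 44) + 147 = 32/92 + 147 = 32*(1/92) + 147 = 8/23 + 147 = 3389/23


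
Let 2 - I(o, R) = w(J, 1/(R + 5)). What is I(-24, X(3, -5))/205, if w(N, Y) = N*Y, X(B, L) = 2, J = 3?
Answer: 11/1435 ≈ 0.0076655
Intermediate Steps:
I(o, R) = 2 - 3/(5 + R) (I(o, R) = 2 - 3/(R + 5) = 2 - 3/(5 + R))
I(-24, X(3, -5))/205 = ((7 + 2*2)/(5 + 2))/205 = ((7 + 4)/7)*(1/205) = ((⅐)*11)*(1/205) = (11/7)*(1/205) = 11/1435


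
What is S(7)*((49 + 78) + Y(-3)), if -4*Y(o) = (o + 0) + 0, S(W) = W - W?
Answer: 0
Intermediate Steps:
S(W) = 0
Y(o) = -o/4 (Y(o) = -((o + 0) + 0)/4 = -(o + 0)/4 = -o/4)
S(7)*((49 + 78) + Y(-3)) = 0*((49 + 78) - ¼*(-3)) = 0*(127 + ¾) = 0*(511/4) = 0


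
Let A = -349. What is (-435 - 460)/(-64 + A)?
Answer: 895/413 ≈ 2.1671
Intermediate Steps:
(-435 - 460)/(-64 + A) = (-435 - 460)/(-64 - 349) = -895/(-413) = -895*(-1/413) = 895/413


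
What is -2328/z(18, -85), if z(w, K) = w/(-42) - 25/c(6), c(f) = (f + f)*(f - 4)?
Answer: 391104/247 ≈ 1583.4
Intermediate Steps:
c(f) = 2*f*(-4 + f) (c(f) = (2*f)*(-4 + f) = 2*f*(-4 + f))
z(w, K) = -25/24 - w/42 (z(w, K) = w/(-42) - 25*1/(12*(-4 + 6)) = w*(-1/42) - 25/(2*6*2) = -w/42 - 25/24 = -25/24 - w/42)
-2328/z(18, -85) = -2328/(-25/24 - 1/42*18) = -2328/(-25/24 - 3/7) = -2328/(-247/168) = -2328*(-168/247) = 391104/247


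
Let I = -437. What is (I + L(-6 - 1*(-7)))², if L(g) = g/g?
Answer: 190096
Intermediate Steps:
L(g) = 1
(I + L(-6 - 1*(-7)))² = (-437 + 1)² = (-436)² = 190096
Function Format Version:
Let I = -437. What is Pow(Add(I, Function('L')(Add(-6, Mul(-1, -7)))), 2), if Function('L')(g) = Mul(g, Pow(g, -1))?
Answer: 190096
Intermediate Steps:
Function('L')(g) = 1
Pow(Add(I, Function('L')(Add(-6, Mul(-1, -7)))), 2) = Pow(Add(-437, 1), 2) = Pow(-436, 2) = 190096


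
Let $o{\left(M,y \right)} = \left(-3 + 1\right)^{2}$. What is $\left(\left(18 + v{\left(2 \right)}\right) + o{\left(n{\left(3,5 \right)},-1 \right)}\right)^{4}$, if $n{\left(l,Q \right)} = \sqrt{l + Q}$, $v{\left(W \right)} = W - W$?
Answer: $234256$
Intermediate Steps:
$v{\left(W \right)} = 0$
$n{\left(l,Q \right)} = \sqrt{Q + l}$
$o{\left(M,y \right)} = 4$ ($o{\left(M,y \right)} = \left(-2\right)^{2} = 4$)
$\left(\left(18 + v{\left(2 \right)}\right) + o{\left(n{\left(3,5 \right)},-1 \right)}\right)^{4} = \left(\left(18 + 0\right) + 4\right)^{4} = \left(18 + 4\right)^{4} = 22^{4} = 234256$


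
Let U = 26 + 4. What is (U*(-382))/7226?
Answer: -5730/3613 ≈ -1.5859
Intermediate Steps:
U = 30
(U*(-382))/7226 = (30*(-382))/7226 = -11460*1/7226 = -5730/3613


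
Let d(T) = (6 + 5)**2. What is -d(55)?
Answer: -121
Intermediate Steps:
d(T) = 121 (d(T) = 11**2 = 121)
-d(55) = -1*121 = -121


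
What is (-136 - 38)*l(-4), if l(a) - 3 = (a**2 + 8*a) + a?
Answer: 2958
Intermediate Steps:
l(a) = 3 + a**2 + 9*a (l(a) = 3 + ((a**2 + 8*a) + a) = 3 + (a**2 + 9*a) = 3 + a**2 + 9*a)
(-136 - 38)*l(-4) = (-136 - 38)*(3 + (-4)**2 + 9*(-4)) = -174*(3 + 16 - 36) = -174*(-17) = 2958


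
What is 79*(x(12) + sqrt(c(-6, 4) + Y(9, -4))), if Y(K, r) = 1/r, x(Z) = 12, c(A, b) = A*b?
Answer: 948 + 79*I*sqrt(97)/2 ≈ 948.0 + 389.03*I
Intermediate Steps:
79*(x(12) + sqrt(c(-6, 4) + Y(9, -4))) = 79*(12 + sqrt(-6*4 + 1/(-4))) = 79*(12 + sqrt(-24 - 1/4)) = 79*(12 + sqrt(-97/4)) = 79*(12 + I*sqrt(97)/2) = 948 + 79*I*sqrt(97)/2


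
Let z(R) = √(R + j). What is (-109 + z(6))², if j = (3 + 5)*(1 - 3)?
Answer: (109 - I*√10)² ≈ 11871.0 - 689.38*I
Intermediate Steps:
j = -16 (j = 8*(-2) = -16)
z(R) = √(-16 + R) (z(R) = √(R - 16) = √(-16 + R))
(-109 + z(6))² = (-109 + √(-16 + 6))² = (-109 + √(-10))² = (-109 + I*√10)²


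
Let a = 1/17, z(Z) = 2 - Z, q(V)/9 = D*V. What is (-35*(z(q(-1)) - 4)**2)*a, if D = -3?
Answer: -29435/17 ≈ -1731.5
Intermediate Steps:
q(V) = -27*V (q(V) = 9*(-3*V) = -27*V)
a = 1/17 ≈ 0.058824
(-35*(z(q(-1)) - 4)**2)*a = -35*((2 - (-27)*(-1)) - 4)**2*(1/17) = -35*((2 - 1*27) - 4)**2*(1/17) = -35*((2 - 27) - 4)**2*(1/17) = -35*(-25 - 4)**2*(1/17) = -35*(-29)**2*(1/17) = -35*841*(1/17) = -29435*1/17 = -29435/17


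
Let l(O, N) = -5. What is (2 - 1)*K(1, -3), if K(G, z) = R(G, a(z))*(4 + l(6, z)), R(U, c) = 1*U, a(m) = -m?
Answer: -1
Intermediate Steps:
R(U, c) = U
K(G, z) = -G (K(G, z) = G*(4 - 5) = G*(-1) = -G)
(2 - 1)*K(1, -3) = (2 - 1)*(-1*1) = 1*(-1) = -1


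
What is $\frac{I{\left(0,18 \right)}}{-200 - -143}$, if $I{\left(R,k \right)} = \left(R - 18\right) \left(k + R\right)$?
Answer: $\frac{108}{19} \approx 5.6842$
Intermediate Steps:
$I{\left(R,k \right)} = \left(-18 + R\right) \left(R + k\right)$
$\frac{I{\left(0,18 \right)}}{-200 - -143} = \frac{0^{2} - 0 - 324 + 0 \cdot 18}{-200 - -143} = \frac{0 + 0 - 324 + 0}{-200 + 143} = - \frac{324}{-57} = \left(-324\right) \left(- \frac{1}{57}\right) = \frac{108}{19}$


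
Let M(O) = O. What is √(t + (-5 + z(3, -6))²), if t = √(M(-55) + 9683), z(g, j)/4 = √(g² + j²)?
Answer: √(745 - 120*√5 + 2*√2407) ≈ 23.975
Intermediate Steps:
z(g, j) = 4*√(g² + j²)
t = 2*√2407 (t = √(-55 + 9683) = √9628 = 2*√2407 ≈ 98.122)
√(t + (-5 + z(3, -6))²) = √(2*√2407 + (-5 + 4*√(3² + (-6)²))²) = √(2*√2407 + (-5 + 4*√(9 + 36))²) = √(2*√2407 + (-5 + 4*√45)²) = √(2*√2407 + (-5 + 4*(3*√5))²) = √(2*√2407 + (-5 + 12*√5)²) = √((-5 + 12*√5)² + 2*√2407)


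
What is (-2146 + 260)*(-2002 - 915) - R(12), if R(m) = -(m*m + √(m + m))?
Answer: 5501606 + 2*√6 ≈ 5.5016e+6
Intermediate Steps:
R(m) = -m² - √2*√m (R(m) = -(m² + √(2*m)) = -(m² + √2*√m) = -m² - √2*√m)
(-2146 + 260)*(-2002 - 915) - R(12) = (-2146 + 260)*(-2002 - 915) - (-1*12² - √2*√12) = -1886*(-2917) - (-1*144 - √2*2*√3) = 5501462 - (-144 - 2*√6) = 5501462 + (144 + 2*√6) = 5501606 + 2*√6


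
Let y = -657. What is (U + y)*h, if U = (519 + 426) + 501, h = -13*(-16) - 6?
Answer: 159378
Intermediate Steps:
h = 202 (h = 208 - 6 = 202)
U = 1446 (U = 945 + 501 = 1446)
(U + y)*h = (1446 - 657)*202 = 789*202 = 159378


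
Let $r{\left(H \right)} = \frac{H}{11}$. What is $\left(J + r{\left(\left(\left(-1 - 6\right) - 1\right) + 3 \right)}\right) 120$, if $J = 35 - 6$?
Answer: $\frac{37680}{11} \approx 3425.5$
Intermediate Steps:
$J = 29$
$r{\left(H \right)} = \frac{H}{11}$ ($r{\left(H \right)} = H \frac{1}{11} = \frac{H}{11}$)
$\left(J + r{\left(\left(\left(-1 - 6\right) - 1\right) + 3 \right)}\right) 120 = \left(29 + \frac{\left(\left(-1 - 6\right) - 1\right) + 3}{11}\right) 120 = \left(29 + \frac{\left(-7 - 1\right) + 3}{11}\right) 120 = \left(29 + \frac{-8 + 3}{11}\right) 120 = \left(29 + \frac{1}{11} \left(-5\right)\right) 120 = \left(29 - \frac{5}{11}\right) 120 = \frac{314}{11} \cdot 120 = \frac{37680}{11}$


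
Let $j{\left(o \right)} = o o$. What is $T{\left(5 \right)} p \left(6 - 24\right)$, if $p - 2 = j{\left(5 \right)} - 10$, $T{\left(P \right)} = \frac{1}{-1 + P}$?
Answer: $- \frac{153}{2} \approx -76.5$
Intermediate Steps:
$j{\left(o \right)} = o^{2}$
$p = 17$ ($p = 2 + \left(5^{2} - 10\right) = 2 + \left(25 - 10\right) = 2 + 15 = 17$)
$T{\left(5 \right)} p \left(6 - 24\right) = \frac{1}{-1 + 5} \cdot 17 \left(6 - 24\right) = \frac{1}{4} \cdot 17 \left(6 - 24\right) = \frac{1}{4} \cdot 17 \left(-18\right) = \frac{17}{4} \left(-18\right) = - \frac{153}{2}$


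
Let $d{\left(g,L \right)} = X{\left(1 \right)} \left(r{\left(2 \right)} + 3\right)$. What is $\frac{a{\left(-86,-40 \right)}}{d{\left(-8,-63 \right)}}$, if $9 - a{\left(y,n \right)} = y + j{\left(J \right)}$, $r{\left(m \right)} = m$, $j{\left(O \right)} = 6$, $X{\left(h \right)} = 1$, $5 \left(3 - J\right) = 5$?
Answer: $\frac{89}{5} \approx 17.8$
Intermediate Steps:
$J = 2$ ($J = 3 - 1 = 2$)
$a{\left(y,n \right)} = 3 - y$ ($a{\left(y,n \right)} = 9 - \left(y + 6\right) = 9 - \left(6 + y\right) = 3 - y$)
$d{\left(g,L \right)} = 5$ ($d{\left(g,L \right)} = 1 \left(2 + 3\right) = 1 \cdot 5 = 5$)
$\frac{a{\left(-86,-40 \right)}}{d{\left(-8,-63 \right)}} = \frac{3 - -86}{5} = \left(3 + 86\right) \frac{1}{5} = 89 \cdot \frac{1}{5} = \frac{89}{5}$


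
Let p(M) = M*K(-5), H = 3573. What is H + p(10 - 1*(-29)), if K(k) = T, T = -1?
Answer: 3534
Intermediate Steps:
K(k) = -1
p(M) = -M (p(M) = M*(-1) = -M)
H + p(10 - 1*(-29)) = 3573 - (10 - 1*(-29)) = 3573 - (10 + 29) = 3573 - 1*39 = 3573 - 39 = 3534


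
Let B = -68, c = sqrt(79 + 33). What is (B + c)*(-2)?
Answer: 136 - 8*sqrt(7) ≈ 114.83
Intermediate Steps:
c = 4*sqrt(7) (c = sqrt(112) = 4*sqrt(7) ≈ 10.583)
(B + c)*(-2) = (-68 + 4*sqrt(7))*(-2) = 136 - 8*sqrt(7)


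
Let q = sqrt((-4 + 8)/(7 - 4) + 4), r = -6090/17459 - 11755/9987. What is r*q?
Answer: -1064205500*sqrt(3)/523089099 ≈ -3.5238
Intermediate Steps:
r = -266051375/174363033 (r = -6090*1/17459 - 11755*1/9987 = -6090/17459 - 11755/9987 = -266051375/174363033 ≈ -1.5258)
q = 4*sqrt(3)/3 (q = sqrt(4/3 + 4) = sqrt(16/3) = 4*sqrt(3)/3 ≈ 2.3094)
r*q = -1064205500*sqrt(3)/523089099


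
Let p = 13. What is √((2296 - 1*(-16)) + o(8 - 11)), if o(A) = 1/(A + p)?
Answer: 3*√25690/10 ≈ 48.084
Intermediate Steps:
o(A) = 1/(13 + A) (o(A) = 1/(A + 13) = 1/(13 + A))
√((2296 - 1*(-16)) + o(8 - 11)) = √((2296 - 1*(-16)) + 1/(13 + (8 - 11))) = √((2296 + 16) + 1/(13 - 3)) = √(2312 + 1/10) = √(2312 + ⅒) = √(23121/10) = 3*√25690/10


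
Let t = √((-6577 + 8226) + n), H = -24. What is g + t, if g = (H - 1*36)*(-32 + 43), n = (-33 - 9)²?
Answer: -660 + √3413 ≈ -601.58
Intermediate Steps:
n = 1764 (n = (-42)² = 1764)
t = √3413 (t = √((-6577 + 8226) + 1764) = √(1649 + 1764) = √3413 ≈ 58.421)
g = -660 (g = (-24 - 1*36)*(-32 + 43) = (-24 - 36)*11 = -60*11 = -660)
g + t = -660 + √3413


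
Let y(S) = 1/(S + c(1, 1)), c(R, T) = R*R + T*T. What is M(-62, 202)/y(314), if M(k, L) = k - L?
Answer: -83424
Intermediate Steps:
c(R, T) = R² + T²
y(S) = 1/(2 + S) (y(S) = 1/(S + (1² + 1²)) = 1/(S + (1 + 1)) = 1/(S + 2) = 1/(2 + S))
M(-62, 202)/y(314) = (-62 - 1*202)/(1/(2 + 314)) = (-62 - 202)/(1/316) = -264/1/316 = -264*316 = -83424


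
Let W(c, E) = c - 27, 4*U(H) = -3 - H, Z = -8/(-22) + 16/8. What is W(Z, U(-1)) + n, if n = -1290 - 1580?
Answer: -31841/11 ≈ -2894.6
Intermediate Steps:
Z = 26/11 (Z = -8*(-1/22) + 16*(⅛) = 4/11 + 2 = 26/11 ≈ 2.3636)
U(H) = -¾ - H/4 (U(H) = (-3 - H)/4 = -¾ - H/4)
n = -2870
W(c, E) = -27 + c
W(Z, U(-1)) + n = (-27 + 26/11) - 2870 = -271/11 - 2870 = -31841/11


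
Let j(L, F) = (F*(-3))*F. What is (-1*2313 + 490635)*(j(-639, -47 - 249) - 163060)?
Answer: -207980246376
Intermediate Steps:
j(L, F) = -3*F² (j(L, F) = (-3*F)*F = -3*F²)
(-1*2313 + 490635)*(j(-639, -47 - 249) - 163060) = (-1*2313 + 490635)*(-3*(-47 - 249)² - 163060) = (-2313 + 490635)*(-3*(-296)² - 163060) = 488322*(-3*87616 - 163060) = 488322*(-262848 - 163060) = 488322*(-425908) = -207980246376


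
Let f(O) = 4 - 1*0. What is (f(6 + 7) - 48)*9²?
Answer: -3564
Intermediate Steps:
f(O) = 4 (f(O) = 4 + 0 = 4)
(f(6 + 7) - 48)*9² = (4 - 48)*9² = -44*81 = -3564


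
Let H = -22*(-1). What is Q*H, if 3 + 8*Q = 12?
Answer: 99/4 ≈ 24.750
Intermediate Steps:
H = 22
Q = 9/8 (Q = -3/8 + (1/8)*12 = -3/8 + 3/2 = 9/8 ≈ 1.1250)
Q*H = (9/8)*22 = 99/4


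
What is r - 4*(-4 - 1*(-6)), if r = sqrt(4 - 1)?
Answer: -8 + sqrt(3) ≈ -6.2680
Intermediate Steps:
r = sqrt(3) ≈ 1.7320
r - 4*(-4 - 1*(-6)) = sqrt(3) - 4*(-4 - 1*(-6)) = sqrt(3) - 4*(-4 + 6) = sqrt(3) - 4*2 = sqrt(3) - 8 = -8 + sqrt(3)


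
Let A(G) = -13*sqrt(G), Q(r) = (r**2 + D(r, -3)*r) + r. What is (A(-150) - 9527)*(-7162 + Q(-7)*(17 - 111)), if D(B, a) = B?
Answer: 149726332 + 1021540*I*sqrt(6) ≈ 1.4973e+8 + 2.5023e+6*I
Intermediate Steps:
Q(r) = r + 2*r**2 (Q(r) = (r**2 + r*r) + r = (r**2 + r**2) + r = 2*r**2 + r = r + 2*r**2)
(A(-150) - 9527)*(-7162 + Q(-7)*(17 - 111)) = (-65*I*sqrt(6) - 9527)*(-7162 + (-7*(1 + 2*(-7)))*(17 - 111)) = (-65*I*sqrt(6) - 9527)*(-7162 - 7*(1 - 14)*(-94)) = (-65*I*sqrt(6) - 9527)*(-7162 - 7*(-13)*(-94)) = (-9527 - 65*I*sqrt(6))*(-7162 + 91*(-94)) = (-9527 - 65*I*sqrt(6))*(-7162 - 8554) = (-9527 - 65*I*sqrt(6))*(-15716) = 149726332 + 1021540*I*sqrt(6)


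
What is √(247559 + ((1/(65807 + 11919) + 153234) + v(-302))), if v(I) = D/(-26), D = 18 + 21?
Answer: √605328536006095/38863 ≈ 633.08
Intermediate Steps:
D = 39
v(I) = -3/2 (v(I) = 39/(-26) = 39*(-1/26) = -3/2)
√(247559 + ((1/(65807 + 11919) + 153234) + v(-302))) = √(247559 + ((1/(65807 + 11919) + 153234) - 3/2)) = √(247559 + ((1/77726 + 153234) - 3/2)) = √(247559 + (11910265885/77726 - 3/2)) = √(247559 + 5955074648/38863) = √(15575960065/38863) = √605328536006095/38863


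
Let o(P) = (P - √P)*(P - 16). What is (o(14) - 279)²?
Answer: 94305 - 1228*√14 ≈ 89710.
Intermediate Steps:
o(P) = (-16 + P)*(P - √P) (o(P) = (P - √P)*(-16 + P) = (-16 + P)*(P - √P))
(o(14) - 279)² = ((14² - 14^(3/2) - 16*14 + 16*√14) - 279)² = ((196 - 14*√14 - 224 + 16*√14) - 279)² = ((-28 + 2*√14) - 279)² = (-307 + 2*√14)²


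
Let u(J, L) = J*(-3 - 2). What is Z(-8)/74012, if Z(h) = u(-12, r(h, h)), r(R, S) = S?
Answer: 15/18503 ≈ 0.00081068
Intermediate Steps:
u(J, L) = -5*J (u(J, L) = J*(-5) = -5*J)
Z(h) = 60 (Z(h) = -5*(-12) = 60)
Z(-8)/74012 = 60/74012 = 60*(1/74012) = 15/18503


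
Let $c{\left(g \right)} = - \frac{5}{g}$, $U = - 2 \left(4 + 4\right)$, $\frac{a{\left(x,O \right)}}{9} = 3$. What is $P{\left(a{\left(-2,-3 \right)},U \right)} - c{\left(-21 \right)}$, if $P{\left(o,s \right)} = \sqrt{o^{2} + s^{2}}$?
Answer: $- \frac{5}{21} + \sqrt{985} \approx 31.147$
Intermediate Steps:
$a{\left(x,O \right)} = 27$ ($a{\left(x,O \right)} = 9 \cdot 3 = 27$)
$U = -16$ ($U = \left(-2\right) 8 = -16$)
$P{\left(a{\left(-2,-3 \right)},U \right)} - c{\left(-21 \right)} = \sqrt{27^{2} + \left(-16\right)^{2}} - - \frac{5}{-21} = \sqrt{729 + 256} - \left(-5\right) \left(- \frac{1}{21}\right) = \sqrt{985} - \frac{5}{21} = - \frac{5}{21} + \sqrt{985}$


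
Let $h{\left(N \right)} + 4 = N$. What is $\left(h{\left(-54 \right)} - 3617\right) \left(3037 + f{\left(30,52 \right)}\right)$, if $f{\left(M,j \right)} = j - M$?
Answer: $-11241825$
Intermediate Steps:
$h{\left(N \right)} = -4 + N$
$\left(h{\left(-54 \right)} - 3617\right) \left(3037 + f{\left(30,52 \right)}\right) = \left(\left(-4 - 54\right) - 3617\right) \left(3037 + \left(52 - 30\right)\right) = \left(-58 - 3617\right) \left(3037 + \left(52 - 30\right)\right) = - 3675 \left(3037 + 22\right) = \left(-3675\right) 3059 = -11241825$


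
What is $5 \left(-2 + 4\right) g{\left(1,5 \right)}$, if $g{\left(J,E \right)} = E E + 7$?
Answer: $320$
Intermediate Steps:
$g{\left(J,E \right)} = 7 + E^{2}$ ($g{\left(J,E \right)} = E^{2} + 7 = 7 + E^{2}$)
$5 \left(-2 + 4\right) g{\left(1,5 \right)} = 5 \left(-2 + 4\right) \left(7 + 5^{2}\right) = 5 \cdot 2 \left(7 + 25\right) = 10 \cdot 32 = 320$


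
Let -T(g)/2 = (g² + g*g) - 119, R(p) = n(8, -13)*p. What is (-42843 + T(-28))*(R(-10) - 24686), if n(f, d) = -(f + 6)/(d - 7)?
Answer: 1129482513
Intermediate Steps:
n(f, d) = -(6 + f)/(-7 + d)
R(p) = 7*p/10 (R(p) = ((-6 - 1*8)/(-7 - 13))*p = ((-6 - 8)/(-20))*p = (-1/20*(-14))*p = 7*p/10)
T(g) = 238 - 4*g² (T(g) = -2*((g² + g*g) - 119) = -2*((g² + g²) - 119) = -2*(2*g² - 119) = -2*(-119 + 2*g²) = 238 - 4*g²)
(-42843 + T(-28))*(R(-10) - 24686) = (-42843 + (238 - 4*(-28)²))*((7/10)*(-10) - 24686) = (-42843 + (238 - 4*784))*(-7 - 24686) = (-42843 + (238 - 3136))*(-24693) = (-42843 - 2898)*(-24693) = -45741*(-24693) = 1129482513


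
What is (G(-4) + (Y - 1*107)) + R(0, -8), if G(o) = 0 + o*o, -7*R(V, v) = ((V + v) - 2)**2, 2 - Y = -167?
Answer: 446/7 ≈ 63.714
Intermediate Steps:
Y = 169 (Y = 2 - 1*(-167) = 2 + 167 = 169)
R(V, v) = -(-2 + V + v)**2/7 (R(V, v) = -((V + v) - 2)**2/7 = -(-2 + V + v)**2/7)
G(o) = o**2 (G(o) = 0 + o**2 = o**2)
(G(-4) + (Y - 1*107)) + R(0, -8) = ((-4)**2 + (169 - 1*107)) - (-2 + 0 - 8)**2/7 = (16 + (169 - 107)) - 1/7*(-10)**2 = (16 + 62) - 1/7*100 = 78 - 100/7 = 446/7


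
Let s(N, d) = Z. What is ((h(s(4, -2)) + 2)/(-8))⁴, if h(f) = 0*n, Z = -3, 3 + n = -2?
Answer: 1/256 ≈ 0.0039063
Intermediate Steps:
n = -5 (n = -3 - 2 = -5)
s(N, d) = -3
h(f) = 0 (h(f) = 0*(-5) = 0)
((h(s(4, -2)) + 2)/(-8))⁴ = ((0 + 2)/(-8))⁴ = (2*(-⅛))⁴ = (-¼)⁴ = 1/256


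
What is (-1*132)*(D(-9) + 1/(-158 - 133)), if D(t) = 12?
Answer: -153604/97 ≈ -1583.5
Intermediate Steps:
(-1*132)*(D(-9) + 1/(-158 - 133)) = (-1*132)*(12 + 1/(-158 - 133)) = -132*(12 + 1/(-291)) = -132*(12 - 1/291) = -132*3491/291 = -153604/97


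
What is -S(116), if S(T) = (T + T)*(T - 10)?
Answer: -24592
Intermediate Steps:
S(T) = 2*T*(-10 + T) (S(T) = (2*T)*(-10 + T) = 2*T*(-10 + T))
-S(116) = -2*116*(-10 + 116) = -2*116*106 = -1*24592 = -24592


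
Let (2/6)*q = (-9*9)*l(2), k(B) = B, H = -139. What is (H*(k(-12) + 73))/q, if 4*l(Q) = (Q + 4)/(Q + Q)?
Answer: 67832/729 ≈ 93.048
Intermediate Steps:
l(Q) = (4 + Q)/(8*Q) (l(Q) = ((Q + 4)/(Q + Q))/4 = ((4 + Q)/((2*Q)))/4 = ((4 + Q)*(1/(2*Q)))/4 = ((4 + Q)/(2*Q))/4 = (4 + Q)/(8*Q))
q = -729/8 (q = 3*((-9*9)*((⅛)*(4 + 2)/2)) = 3*(-81*6/(8*2)) = 3*(-81*3/8) = 3*(-243/8) = -729/8 ≈ -91.125)
(H*(k(-12) + 73))/q = (-139*(-12 + 73))/(-729/8) = -139*61*(-8/729) = -8479*(-8/729) = 67832/729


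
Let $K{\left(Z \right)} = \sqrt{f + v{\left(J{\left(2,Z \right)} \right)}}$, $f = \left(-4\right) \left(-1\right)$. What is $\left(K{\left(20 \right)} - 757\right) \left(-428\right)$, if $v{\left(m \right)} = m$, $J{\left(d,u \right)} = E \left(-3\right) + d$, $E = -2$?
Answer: $323996 - 856 \sqrt{3} \approx 3.2251 \cdot 10^{5}$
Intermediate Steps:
$J{\left(d,u \right)} = 6 + d$ ($J{\left(d,u \right)} = \left(-2\right) \left(-3\right) + d = 6 + d$)
$f = 4$
$K{\left(Z \right)} = 2 \sqrt{3}$ ($K{\left(Z \right)} = \sqrt{4 + \left(6 + 2\right)} = \sqrt{4 + 8} = \sqrt{12} = 2 \sqrt{3}$)
$\left(K{\left(20 \right)} - 757\right) \left(-428\right) = \left(2 \sqrt{3} - 757\right) \left(-428\right) = \left(-757 + 2 \sqrt{3}\right) \left(-428\right) = 323996 - 856 \sqrt{3}$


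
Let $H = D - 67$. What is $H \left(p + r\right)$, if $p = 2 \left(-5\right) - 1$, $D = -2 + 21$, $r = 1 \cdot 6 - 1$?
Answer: $288$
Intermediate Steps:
$r = 5$ ($r = 6 - 1 = 5$)
$D = 19$
$p = -11$ ($p = -10 - 1 = -11$)
$H = -48$ ($H = 19 - 67 = -48$)
$H \left(p + r\right) = - 48 \left(-11 + 5\right) = \left(-48\right) \left(-6\right) = 288$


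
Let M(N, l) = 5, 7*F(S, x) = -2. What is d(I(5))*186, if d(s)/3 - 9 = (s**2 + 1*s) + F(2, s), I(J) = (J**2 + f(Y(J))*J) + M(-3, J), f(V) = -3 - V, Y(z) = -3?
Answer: 3666618/7 ≈ 5.2380e+5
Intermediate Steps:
F(S, x) = -2/7 (F(S, x) = (1/7)*(-2) = -2/7)
I(J) = 5 + J**2 (I(J) = (J**2 + (-3 - 1*(-3))*J) + 5 = (J**2 + (-3 + 3)*J) + 5 = (J**2 + 0*J) + 5 = (J**2 + 0) + 5 = J**2 + 5 = 5 + J**2)
d(s) = 183/7 + 3*s + 3*s**2 (d(s) = 27 + 3*((s**2 + 1*s) - 2/7) = 27 + 3*((s**2 + s) - 2/7) = 27 + 3*((s + s**2) - 2/7) = 27 + 3*(-2/7 + s + s**2) = 27 + (-6/7 + 3*s + 3*s**2) = 183/7 + 3*s + 3*s**2)
d(I(5))*186 = (183/7 + 3*(5 + 5**2) + 3*(5 + 5**2)**2)*186 = (183/7 + 3*(5 + 25) + 3*(5 + 25)**2)*186 = (183/7 + 3*30 + 3*30**2)*186 = (183/7 + 90 + 3*900)*186 = (183/7 + 90 + 2700)*186 = (19713/7)*186 = 3666618/7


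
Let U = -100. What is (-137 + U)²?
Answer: 56169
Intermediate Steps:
(-137 + U)² = (-137 - 100)² = (-237)² = 56169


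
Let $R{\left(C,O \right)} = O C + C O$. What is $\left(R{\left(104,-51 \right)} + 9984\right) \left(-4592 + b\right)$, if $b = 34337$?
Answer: $-18560880$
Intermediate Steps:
$R{\left(C,O \right)} = 2 C O$ ($R{\left(C,O \right)} = C O + C O = 2 C O$)
$\left(R{\left(104,-51 \right)} + 9984\right) \left(-4592 + b\right) = \left(2 \cdot 104 \left(-51\right) + 9984\right) \left(-4592 + 34337\right) = \left(-10608 + 9984\right) 29745 = \left(-624\right) 29745 = -18560880$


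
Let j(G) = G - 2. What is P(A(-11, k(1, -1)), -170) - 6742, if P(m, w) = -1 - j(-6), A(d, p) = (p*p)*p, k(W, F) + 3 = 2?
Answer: -6735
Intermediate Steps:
j(G) = -2 + G
k(W, F) = -1 (k(W, F) = -3 + 2 = -1)
A(d, p) = p³ (A(d, p) = p²*p = p³)
P(m, w) = 7 (P(m, w) = -1 - (-2 - 6) = -1 - 1*(-8) = -1 + 8 = 7)
P(A(-11, k(1, -1)), -170) - 6742 = 7 - 6742 = -6735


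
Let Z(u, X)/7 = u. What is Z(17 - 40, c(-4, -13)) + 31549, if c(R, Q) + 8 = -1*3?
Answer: 31388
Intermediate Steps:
c(R, Q) = -11 (c(R, Q) = -8 - 1*3 = -8 - 3 = -11)
Z(u, X) = 7*u
Z(17 - 40, c(-4, -13)) + 31549 = 7*(17 - 40) + 31549 = 7*(-23) + 31549 = -161 + 31549 = 31388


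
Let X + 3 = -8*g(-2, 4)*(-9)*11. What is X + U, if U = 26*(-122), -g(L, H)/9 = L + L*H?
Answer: 68105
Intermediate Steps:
g(L, H) = -9*L - 9*H*L (g(L, H) = -9*(L + L*H) = -9*(L + H*L) = -9*L - 9*H*L)
X = 71277 (X = -3 - 8*-9*(-2)*(1 + 4)*(-9)*11 = -3 - 8*-9*(-2)*5*(-9)*11 = -3 - 8*90*(-9)*11 = -3 - (-6480)*11 = -3 - 8*(-8910) = -3 + 71280 = 71277)
U = -3172
X + U = 71277 - 3172 = 68105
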